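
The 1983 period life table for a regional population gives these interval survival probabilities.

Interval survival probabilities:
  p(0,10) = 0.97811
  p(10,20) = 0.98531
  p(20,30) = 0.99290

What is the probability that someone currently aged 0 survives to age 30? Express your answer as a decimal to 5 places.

0.95690

Survival from 0 to 30 is the product of surviving each interval: 0.97811 × 0.98531 × 0.99290.
= 0.956899.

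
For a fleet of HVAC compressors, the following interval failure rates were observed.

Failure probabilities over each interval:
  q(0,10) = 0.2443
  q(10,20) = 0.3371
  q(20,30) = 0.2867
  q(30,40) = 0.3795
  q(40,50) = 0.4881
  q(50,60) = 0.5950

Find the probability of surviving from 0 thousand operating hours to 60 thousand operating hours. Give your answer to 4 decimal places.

0.0460

Chaining the interval survival probabilities: (1 − 0.2443) × (1 − 0.3371) × (1 − 0.2867) × (1 − 0.3795) × (1 − 0.4881) × (1 − 0.5950).
= 0.7557 × 0.6629 × 0.7133 × 0.6205 × 0.5119 × 0.4050 = 0.045968.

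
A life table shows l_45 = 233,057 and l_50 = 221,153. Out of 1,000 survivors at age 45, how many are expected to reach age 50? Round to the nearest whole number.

949

The relevant probability is 221,153/233,057 = 0.948922.
Expected number = 1,000 × 0.948922 = 949.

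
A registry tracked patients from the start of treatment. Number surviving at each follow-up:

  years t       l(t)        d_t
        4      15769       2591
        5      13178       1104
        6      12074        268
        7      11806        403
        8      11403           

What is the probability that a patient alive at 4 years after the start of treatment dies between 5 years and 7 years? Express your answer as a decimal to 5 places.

0.08701

This is the probability of reaching 5 but not 7, conditional on being alive at 4: (l(5) − l(7)) / l(4).
= (13178 − 11806) / 15769 = 1372 / 15769 = 0.087006.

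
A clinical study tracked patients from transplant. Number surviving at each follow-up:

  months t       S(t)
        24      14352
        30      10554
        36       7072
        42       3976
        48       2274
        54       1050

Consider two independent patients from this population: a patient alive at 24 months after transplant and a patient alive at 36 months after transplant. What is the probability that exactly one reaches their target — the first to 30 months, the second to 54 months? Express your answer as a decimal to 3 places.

0.665

p₁ = S(30)/S(24) = 10554/14352 = 0.735368; p₂ = S(54)/S(36) = 1050/7072 = 0.148473.
P(exactly one) = p₁(1−p₂) + (1−p₁)p₂ = 0.626186 + 0.039291 = 0.665476.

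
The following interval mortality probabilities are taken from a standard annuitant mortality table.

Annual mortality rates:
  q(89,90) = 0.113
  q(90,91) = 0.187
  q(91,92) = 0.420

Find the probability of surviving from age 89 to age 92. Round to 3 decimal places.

P(survive 89→92) = (1 − 0.113) × (1 − 0.187) × (1 − 0.420).
= 0.887 × 0.813 × 0.580 = 0.418256.

0.418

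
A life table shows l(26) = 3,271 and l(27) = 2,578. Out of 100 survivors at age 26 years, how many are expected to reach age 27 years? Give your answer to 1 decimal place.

78.8

The relevant probability is 2,578/3,271 = 0.788138.
Expected number = 100 × 0.788138 = 78.8.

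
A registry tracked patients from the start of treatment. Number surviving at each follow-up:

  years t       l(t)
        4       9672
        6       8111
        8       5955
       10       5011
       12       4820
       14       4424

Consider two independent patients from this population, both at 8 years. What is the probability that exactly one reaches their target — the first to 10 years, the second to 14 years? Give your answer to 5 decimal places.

0.33411

p₁ = l(10)/l(8) = 5011/5955 = 0.841478; p₂ = l(14)/l(8) = 4424/5955 = 0.742905.
P(exactly one) = p₁(1−p₂) + (1−p₁)p₂ = 0.216340 + 0.117767 = 0.334107.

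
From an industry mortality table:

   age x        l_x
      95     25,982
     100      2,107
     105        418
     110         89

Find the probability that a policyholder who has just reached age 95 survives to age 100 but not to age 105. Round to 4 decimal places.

0.0650

This is the probability of reaching 100 but not 105, conditional on being alive at 95: (l_100 − l_105) / l_95.
= (2,107 − 418) / 25,982 = 1,689 / 25,982 = 0.065007.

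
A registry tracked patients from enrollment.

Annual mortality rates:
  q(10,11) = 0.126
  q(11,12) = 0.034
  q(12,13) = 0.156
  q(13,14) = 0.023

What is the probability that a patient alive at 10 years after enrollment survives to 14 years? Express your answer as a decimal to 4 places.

Survival from 10 to 14 is the product of surviving each interval: (1 − 0.126) × (1 − 0.034) × (1 − 0.156) × (1 − 0.023).
= 0.874 × 0.966 × 0.844 × 0.977 = 0.696186.

0.6962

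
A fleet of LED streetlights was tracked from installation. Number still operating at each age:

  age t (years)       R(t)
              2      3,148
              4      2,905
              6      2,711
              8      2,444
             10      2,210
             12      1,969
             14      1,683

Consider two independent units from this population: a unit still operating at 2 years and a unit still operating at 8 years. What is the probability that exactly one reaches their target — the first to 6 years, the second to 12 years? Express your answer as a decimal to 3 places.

p₁ = R(6)/R(2) = 2,711/3,148 = 0.861182; p₂ = R(12)/R(8) = 1,969/2,444 = 0.805646.
P(exactly one) = p₁(1−p₂) + (1−p₁)p₂ = 0.167374 + 0.111838 = 0.279212.

0.279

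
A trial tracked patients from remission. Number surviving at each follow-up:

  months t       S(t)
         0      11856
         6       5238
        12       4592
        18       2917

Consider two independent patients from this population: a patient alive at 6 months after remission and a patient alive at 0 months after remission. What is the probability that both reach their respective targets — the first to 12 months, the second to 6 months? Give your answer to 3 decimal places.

p₁ = S(12)/S(6) = 4592/5238 = 0.876670; p₂ = S(6)/S(0) = 5238/11856 = 0.441802.
P(both) = p₁ × p₂ = 0.876670 × 0.441802 = 0.387315.

0.387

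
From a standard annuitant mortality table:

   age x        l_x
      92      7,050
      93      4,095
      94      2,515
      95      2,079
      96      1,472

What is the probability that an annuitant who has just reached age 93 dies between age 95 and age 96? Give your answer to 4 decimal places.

0.1482

We want 2|1q93 = (l_95 − l_96)/l_93.
This is the probability of reaching 95 but not 96, conditional on being alive at 93: (l_95 − l_96) / l_93.
= (2,079 − 1,472) / 4,095 = 607 / 4,095 = 0.148230.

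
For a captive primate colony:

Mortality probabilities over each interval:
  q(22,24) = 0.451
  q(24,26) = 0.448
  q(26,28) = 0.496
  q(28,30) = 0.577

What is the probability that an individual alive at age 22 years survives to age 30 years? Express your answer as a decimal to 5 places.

Chaining the interval survival probabilities: (1 − 0.451) × (1 − 0.448) × (1 − 0.496) × (1 − 0.577).
= 0.549 × 0.552 × 0.504 × 0.423 = 0.064607.

0.06461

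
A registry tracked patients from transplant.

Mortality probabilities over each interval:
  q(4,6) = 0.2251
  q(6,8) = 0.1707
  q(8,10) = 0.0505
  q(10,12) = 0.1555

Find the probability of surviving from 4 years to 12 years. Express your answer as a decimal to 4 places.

Chaining the interval survival probabilities: (1 − 0.2251) × (1 − 0.1707) × (1 − 0.0505) × (1 − 0.1555).
= 0.7749 × 0.8293 × 0.9495 × 0.8445 = 0.515290.

0.5153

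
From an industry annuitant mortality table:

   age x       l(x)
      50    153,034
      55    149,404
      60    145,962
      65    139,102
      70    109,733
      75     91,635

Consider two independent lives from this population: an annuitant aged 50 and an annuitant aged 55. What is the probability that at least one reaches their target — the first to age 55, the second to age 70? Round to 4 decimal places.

0.9937

p₁ = l(55)/l(50) = 149,404/153,034 = 0.976280; p₂ = l(70)/l(55) = 109,733/149,404 = 0.734472.
P(at least one) = 1 − (1−p₁)(1−p₂) = 1 − 0.023720 × 0.265528 = 0.993702.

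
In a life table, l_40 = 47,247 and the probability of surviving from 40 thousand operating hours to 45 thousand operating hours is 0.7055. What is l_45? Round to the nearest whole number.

33333

l_45 = l_40 × p = 47,247 × 0.7055 = 33333.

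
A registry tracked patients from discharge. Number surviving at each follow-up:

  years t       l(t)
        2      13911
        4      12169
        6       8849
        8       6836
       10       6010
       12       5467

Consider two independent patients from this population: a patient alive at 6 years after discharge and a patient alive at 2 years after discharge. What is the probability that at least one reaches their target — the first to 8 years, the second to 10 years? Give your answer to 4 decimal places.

0.8708

p₁ = l(8)/l(6) = 6836/8849 = 0.772517; p₂ = l(10)/l(2) = 6010/13911 = 0.432032.
P(at least one) = 1 − (1−p₁)(1−p₂) = 1 − 0.227483 × 0.567968 = 0.870797.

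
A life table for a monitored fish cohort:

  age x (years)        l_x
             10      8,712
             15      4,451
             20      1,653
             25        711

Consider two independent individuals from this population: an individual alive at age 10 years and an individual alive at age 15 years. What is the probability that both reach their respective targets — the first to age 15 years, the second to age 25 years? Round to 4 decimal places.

0.0816

p₁ = l_15/l_10 = 4,451/8,712 = 0.510904; p₂ = l_25/l_15 = 711/4,451 = 0.159739.
P(both) = p₁ × p₂ = 0.510904 × 0.159739 = 0.081611.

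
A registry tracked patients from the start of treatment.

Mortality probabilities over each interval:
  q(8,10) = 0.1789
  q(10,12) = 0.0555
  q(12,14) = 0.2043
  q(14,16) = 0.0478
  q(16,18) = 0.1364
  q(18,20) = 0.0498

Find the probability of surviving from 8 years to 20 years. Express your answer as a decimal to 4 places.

Survival from 8 to 20 is the product of surviving each interval: (1 − 0.1789) × (1 − 0.0555) × (1 − 0.2043) × (1 − 0.0478) × (1 − 0.1364) × (1 − 0.0498).
= 0.8211 × 0.9445 × 0.7957 × 0.9522 × 0.8636 × 0.9502 = 0.482173.

0.4822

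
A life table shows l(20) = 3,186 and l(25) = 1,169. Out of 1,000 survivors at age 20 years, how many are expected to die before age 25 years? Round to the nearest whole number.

The relevant probability is 1 − 1,169/3,186 = 0.633082.
Expected number = 1,000 × 0.633082 = 633.

633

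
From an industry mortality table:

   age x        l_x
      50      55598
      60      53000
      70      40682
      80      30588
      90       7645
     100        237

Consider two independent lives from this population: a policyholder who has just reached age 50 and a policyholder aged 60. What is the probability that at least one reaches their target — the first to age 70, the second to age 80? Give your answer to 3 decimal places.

p₁ = l_70/l_50 = 40682/55598 = 0.731717; p₂ = l_80/l_60 = 30588/53000 = 0.577132.
P(at least one) = 1 − (1−p₁)(1−p₂) = 1 − 0.268283 × 0.422868 = 0.886552.

0.887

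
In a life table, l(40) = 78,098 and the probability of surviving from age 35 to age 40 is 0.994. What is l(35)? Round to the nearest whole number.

78569

l(35) = l(40) / p = 78,098 / 0.994 = 78569.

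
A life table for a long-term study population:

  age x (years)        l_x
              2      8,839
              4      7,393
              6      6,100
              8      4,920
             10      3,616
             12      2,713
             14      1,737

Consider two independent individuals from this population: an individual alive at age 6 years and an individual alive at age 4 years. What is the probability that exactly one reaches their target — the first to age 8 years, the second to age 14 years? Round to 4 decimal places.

p₁ = l_8/l_6 = 4,920/6,100 = 0.806557; p₂ = l_14/l_4 = 1,737/7,393 = 0.234952.
P(exactly one) = p₁(1−p₂) + (1−p₁)p₂ = 0.617055 + 0.045450 = 0.662505.

0.6625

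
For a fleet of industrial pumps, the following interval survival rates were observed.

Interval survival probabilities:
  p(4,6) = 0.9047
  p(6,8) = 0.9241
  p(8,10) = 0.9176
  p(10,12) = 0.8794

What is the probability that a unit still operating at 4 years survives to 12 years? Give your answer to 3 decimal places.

The overall survival probability is 0.9047 × 0.9241 × 0.9176 × 0.8794.
= 0.674627.

0.675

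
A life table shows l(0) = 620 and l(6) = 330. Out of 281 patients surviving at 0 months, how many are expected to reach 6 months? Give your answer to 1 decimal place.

149.6

The relevant probability is 330/620 = 0.532258.
Expected number = 281 × 0.532258 = 149.6.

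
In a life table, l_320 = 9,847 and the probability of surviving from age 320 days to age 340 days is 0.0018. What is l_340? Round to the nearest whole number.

18

l_340 = l_320 × p = 9,847 × 0.0018 = 18.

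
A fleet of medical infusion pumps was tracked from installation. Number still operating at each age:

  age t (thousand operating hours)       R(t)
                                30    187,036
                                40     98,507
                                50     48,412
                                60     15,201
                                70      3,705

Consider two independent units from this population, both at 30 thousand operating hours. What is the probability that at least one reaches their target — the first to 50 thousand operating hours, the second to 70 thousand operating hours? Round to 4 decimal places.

0.2735

p₁ = R(50)/R(30) = 48,412/187,036 = 0.258838; p₂ = R(70)/R(30) = 3,705/187,036 = 0.019809.
P(at least one) = 1 − (1−p₁)(1−p₂) = 1 − 0.741162 × 0.980191 = 0.273520.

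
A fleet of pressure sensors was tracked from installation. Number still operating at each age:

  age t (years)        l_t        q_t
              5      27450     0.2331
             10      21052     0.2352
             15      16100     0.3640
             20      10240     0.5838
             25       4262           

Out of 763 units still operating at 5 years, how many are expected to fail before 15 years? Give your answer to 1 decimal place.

315.5

The relevant probability is 1 − 16100/27450 = 0.413479.
Expected number = 763 × 0.413479 = 315.5.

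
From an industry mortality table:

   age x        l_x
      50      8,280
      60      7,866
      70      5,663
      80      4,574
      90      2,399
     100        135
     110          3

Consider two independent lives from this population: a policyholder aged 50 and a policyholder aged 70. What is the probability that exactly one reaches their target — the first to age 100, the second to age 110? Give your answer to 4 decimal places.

p₁ = l_100/l_50 = 135/8,280 = 0.016304; p₂ = l_110/l_70 = 3/5,663 = 0.000530.
P(exactly one) = p₁(1−p₂) + (1−p₁)p₂ = 0.016295 + 0.000521 = 0.016817.

0.0168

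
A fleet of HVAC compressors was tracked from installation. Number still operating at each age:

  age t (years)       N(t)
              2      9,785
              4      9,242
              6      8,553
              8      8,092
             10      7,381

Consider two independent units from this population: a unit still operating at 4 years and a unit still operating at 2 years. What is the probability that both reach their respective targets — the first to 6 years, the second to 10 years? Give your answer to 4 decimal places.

0.6981

p₁ = N(6)/N(4) = 8,553/9,242 = 0.925449; p₂ = N(10)/N(2) = 7,381/9,785 = 0.754318.
P(both) = p₁ × p₂ = 0.925449 × 0.754318 = 0.698083.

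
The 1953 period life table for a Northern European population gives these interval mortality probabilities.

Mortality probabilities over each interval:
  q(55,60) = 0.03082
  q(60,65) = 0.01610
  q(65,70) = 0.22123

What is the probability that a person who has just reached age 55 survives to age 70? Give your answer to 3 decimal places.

0.743

P(survive 55→70) = (1 − 0.03082) × (1 − 0.01610) × (1 − 0.22123).
= 0.96918 × 0.98390 × 0.77877 = 0.742617.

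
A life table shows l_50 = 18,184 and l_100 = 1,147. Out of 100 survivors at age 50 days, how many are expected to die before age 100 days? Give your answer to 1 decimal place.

The relevant probability is 1 − 1,147/18,184 = 0.936923.
Expected number = 100 × 0.936923 = 93.7.

93.7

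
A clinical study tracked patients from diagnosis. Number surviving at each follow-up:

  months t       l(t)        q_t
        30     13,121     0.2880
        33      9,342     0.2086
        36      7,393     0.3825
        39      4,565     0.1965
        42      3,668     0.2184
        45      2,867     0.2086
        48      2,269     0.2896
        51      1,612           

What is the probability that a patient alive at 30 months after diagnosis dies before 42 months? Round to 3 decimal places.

P(die before 42 | alive at 30) = 1 − l(42)/l(30) = 1 − 3,668/13,121 = (9,453)/13,121 = 0.720448.

0.720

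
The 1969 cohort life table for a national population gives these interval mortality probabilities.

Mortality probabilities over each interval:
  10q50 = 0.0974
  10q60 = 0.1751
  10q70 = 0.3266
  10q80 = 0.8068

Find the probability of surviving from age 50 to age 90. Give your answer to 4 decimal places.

Survival from 50 to 90 is the product of surviving each interval: (1 − 0.0974) × (1 − 0.1751) × (1 − 0.3266) × (1 − 0.8068).
= 0.9026 × 0.8249 × 0.6734 × 0.1932 = 0.096867.

0.0969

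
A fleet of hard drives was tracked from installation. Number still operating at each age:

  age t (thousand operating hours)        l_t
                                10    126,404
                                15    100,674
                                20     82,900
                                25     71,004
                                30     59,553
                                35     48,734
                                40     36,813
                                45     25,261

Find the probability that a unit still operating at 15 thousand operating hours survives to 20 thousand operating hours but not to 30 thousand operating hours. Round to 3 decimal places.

This is the probability of reaching 20 but not 30, conditional on being operational at 15: (l_20 − l_30) / l_15.
= (82,900 − 59,553) / 100,674 = 23,347 / 100,674 = 0.231907.

0.232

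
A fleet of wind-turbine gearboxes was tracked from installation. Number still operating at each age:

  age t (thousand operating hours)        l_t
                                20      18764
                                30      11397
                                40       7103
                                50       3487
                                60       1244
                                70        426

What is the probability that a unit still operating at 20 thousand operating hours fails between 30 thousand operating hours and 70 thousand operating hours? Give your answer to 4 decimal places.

0.5847

This is the probability of reaching 30 but not 70, conditional on being operational at 20: (l_30 − l_70) / l_20.
= (11397 − 426) / 18764 = 10971 / 18764 = 0.584683.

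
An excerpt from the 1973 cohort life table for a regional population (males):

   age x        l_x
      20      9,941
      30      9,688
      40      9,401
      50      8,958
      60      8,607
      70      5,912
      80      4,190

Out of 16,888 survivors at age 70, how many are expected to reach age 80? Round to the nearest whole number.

11969

The relevant probability is 4,190/5,912 = 0.708728.
Expected number = 16,888 × 0.708728 = 11969.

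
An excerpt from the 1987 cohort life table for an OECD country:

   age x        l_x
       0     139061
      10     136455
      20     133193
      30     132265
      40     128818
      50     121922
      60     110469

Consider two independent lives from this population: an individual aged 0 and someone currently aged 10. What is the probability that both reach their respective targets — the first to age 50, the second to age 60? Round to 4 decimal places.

0.7098

p₁ = l_50/l_0 = 121922/139061 = 0.876752; p₂ = l_60/l_10 = 110469/136455 = 0.809564.
P(both) = p₁ × p₂ = 0.876752 × 0.809564 = 0.709787.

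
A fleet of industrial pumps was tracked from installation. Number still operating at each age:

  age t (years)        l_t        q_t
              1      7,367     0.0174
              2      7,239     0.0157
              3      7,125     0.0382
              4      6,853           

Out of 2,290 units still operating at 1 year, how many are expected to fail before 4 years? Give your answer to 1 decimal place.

The relevant probability is 1 − 6,853/7,367 = 0.069771.
Expected number = 2,290 × 0.069771 = 159.8.

159.8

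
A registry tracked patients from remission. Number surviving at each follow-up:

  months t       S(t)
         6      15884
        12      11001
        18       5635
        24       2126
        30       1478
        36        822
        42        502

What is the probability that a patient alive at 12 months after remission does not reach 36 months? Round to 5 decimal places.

P(die before 36 | alive at 12) = 1 − S(36)/S(12) = 1 − 822/11001 = (10179)/11001 = 0.925280.

0.92528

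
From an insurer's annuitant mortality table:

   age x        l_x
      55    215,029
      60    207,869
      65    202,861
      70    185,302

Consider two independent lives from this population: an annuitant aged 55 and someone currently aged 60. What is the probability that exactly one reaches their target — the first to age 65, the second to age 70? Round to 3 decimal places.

0.153

p₁ = l_65/l_55 = 202,861/215,029 = 0.943412; p₂ = l_70/l_60 = 185,302/207,869 = 0.891436.
P(exactly one) = p₁(1−p₂) + (1−p₁)p₂ = 0.102421 + 0.050445 = 0.152865.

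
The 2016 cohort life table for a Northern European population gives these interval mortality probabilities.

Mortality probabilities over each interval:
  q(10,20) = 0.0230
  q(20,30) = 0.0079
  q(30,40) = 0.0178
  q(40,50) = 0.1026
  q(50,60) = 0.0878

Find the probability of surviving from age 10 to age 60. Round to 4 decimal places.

Survival from 10 to 60 is the product of surviving each interval: (1 − 0.0230) × (1 − 0.0079) × (1 − 0.0178) × (1 − 0.1026) × (1 − 0.0878).
= 0.9770 × 0.9921 × 0.9822 × 0.8974 × 0.9122 = 0.779338.

0.7793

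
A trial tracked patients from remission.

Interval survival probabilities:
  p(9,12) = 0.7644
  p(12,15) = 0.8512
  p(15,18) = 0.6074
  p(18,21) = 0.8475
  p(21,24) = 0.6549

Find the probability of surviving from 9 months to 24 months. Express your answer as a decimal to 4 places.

0.2194

The overall survival probability is 0.7644 × 0.8512 × 0.6074 × 0.8475 × 0.6549.
= 0.219352.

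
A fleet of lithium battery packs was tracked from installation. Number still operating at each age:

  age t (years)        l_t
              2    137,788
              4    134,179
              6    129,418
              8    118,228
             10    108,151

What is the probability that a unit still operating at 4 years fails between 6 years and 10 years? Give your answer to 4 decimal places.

This is the probability of reaching 6 but not 10, conditional on being operational at 4: (l_6 − l_10) / l_4.
= (129,418 − 108,151) / 134,179 = 21,267 / 134,179 = 0.158497.

0.1585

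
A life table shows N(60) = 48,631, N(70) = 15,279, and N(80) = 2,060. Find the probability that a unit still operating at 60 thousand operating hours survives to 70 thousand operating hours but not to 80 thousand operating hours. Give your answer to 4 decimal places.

0.2718

This is the probability of reaching 70 but not 80, conditional on being operational at 60: (N(70) − N(80)) / N(60).
= (15,279 − 2,060) / 48,631 = 13,219 / 48,631 = 0.271823.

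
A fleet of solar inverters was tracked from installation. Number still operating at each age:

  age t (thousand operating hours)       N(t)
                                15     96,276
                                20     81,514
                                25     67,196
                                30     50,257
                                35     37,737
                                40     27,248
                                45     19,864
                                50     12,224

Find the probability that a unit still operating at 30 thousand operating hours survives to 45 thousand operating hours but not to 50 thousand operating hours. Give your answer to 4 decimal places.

This is the probability of reaching 45 but not 50, conditional on being operational at 30: (N(45) − N(50)) / N(30).
= (19,864 − 12,224) / 50,257 = 7,640 / 50,257 = 0.152019.

0.1520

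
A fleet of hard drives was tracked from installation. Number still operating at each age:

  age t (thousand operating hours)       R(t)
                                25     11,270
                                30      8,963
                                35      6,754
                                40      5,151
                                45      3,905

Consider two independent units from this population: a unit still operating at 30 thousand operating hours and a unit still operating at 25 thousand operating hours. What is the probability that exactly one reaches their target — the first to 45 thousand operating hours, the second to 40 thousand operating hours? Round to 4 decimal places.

p₁ = R(45)/R(30) = 3,905/8,963 = 0.435680; p₂ = R(40)/R(25) = 5,151/11,270 = 0.457054.
P(exactly one) = p₁(1−p₂) + (1−p₁)p₂ = 0.236551 + 0.257925 = 0.494475.

0.4945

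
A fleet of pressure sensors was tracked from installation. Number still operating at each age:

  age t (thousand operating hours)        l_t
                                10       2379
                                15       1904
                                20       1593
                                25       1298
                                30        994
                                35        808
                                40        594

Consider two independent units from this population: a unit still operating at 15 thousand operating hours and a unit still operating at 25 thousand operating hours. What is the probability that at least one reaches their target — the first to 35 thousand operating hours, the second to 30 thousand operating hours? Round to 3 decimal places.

p₁ = l_35/l_15 = 808/1904 = 0.424370; p₂ = l_30/l_25 = 994/1298 = 0.765794.
P(at least one) = 1 − (1−p₁)(1−p₂) = 1 − 0.575630 × 0.234206 = 0.865184.

0.865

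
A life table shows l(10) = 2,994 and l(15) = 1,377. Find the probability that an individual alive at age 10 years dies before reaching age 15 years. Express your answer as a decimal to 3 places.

P(die before 15 | alive at 10) = 1 − l(15)/l(10) = 1 − 1,377/2,994 = (1,617)/2,994 = 0.540080.

0.540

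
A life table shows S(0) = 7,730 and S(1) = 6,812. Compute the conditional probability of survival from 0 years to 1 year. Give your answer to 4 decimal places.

The conditional survival probability is S(1)/S(0) = 6,812/7,730 = 0.881242.

0.8812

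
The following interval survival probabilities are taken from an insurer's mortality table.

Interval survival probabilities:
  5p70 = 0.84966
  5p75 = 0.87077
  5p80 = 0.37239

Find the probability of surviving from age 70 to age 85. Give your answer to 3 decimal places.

The overall survival probability is 0.84966 × 0.87077 × 0.37239.
= 0.275516.

0.276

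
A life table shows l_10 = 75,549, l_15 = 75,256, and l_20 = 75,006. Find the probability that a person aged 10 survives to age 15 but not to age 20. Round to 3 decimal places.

0.003

We want 5|5q10 = (l_15 − l_20)/l_10.
This is the probability of reaching 15 but not 20, conditional on being alive at 10: (l_15 − l_20) / l_10.
= (75,256 − 75,006) / 75,549 = 250 / 75,549 = 0.003309.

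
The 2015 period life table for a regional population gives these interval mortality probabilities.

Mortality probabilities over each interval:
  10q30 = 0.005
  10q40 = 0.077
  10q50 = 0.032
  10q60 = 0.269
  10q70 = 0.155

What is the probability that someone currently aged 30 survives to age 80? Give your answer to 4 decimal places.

0.5491

Chaining the interval survival probabilities: (1 − 0.005) × (1 − 0.077) × (1 − 0.032) × (1 − 0.269) × (1 − 0.155).
= 0.995 × 0.923 × 0.968 × 0.731 × 0.845 = 0.549129.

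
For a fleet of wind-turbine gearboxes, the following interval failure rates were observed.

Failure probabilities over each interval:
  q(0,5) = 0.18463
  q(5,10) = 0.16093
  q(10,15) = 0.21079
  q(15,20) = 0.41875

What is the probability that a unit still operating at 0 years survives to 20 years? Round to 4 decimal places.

Survival from 0 to 20 is the product of surviving each interval: (1 − 0.18463) × (1 − 0.16093) × (1 − 0.21079) × (1 − 0.41875).
= 0.81537 × 0.83907 × 0.78921 × 0.58125 = 0.313840.

0.3138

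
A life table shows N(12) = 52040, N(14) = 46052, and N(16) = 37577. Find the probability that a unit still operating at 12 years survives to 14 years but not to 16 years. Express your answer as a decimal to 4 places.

This is the probability of reaching 14 but not 16, conditional on being operational at 12: (N(14) − N(16)) / N(12).
= (46052 − 37577) / 52040 = 8475 / 52040 = 0.162855.

0.1629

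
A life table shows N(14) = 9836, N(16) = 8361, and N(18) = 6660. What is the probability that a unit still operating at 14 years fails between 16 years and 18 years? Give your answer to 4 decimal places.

This is the probability of reaching 16 but not 18, conditional on being operational at 14: (N(16) − N(18)) / N(14).
= (8361 − 6660) / 9836 = 1701 / 9836 = 0.172936.

0.1729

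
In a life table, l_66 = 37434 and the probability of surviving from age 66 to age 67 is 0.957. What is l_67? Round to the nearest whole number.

35824

l_67 = l_66 × p = 37434 × 0.957 = 35824.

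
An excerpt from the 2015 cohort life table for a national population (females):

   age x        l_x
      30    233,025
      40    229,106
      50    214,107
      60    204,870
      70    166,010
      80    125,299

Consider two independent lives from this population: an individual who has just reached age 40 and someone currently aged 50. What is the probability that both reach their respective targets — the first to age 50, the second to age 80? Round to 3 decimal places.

p₁ = l_50/l_40 = 214,107/229,106 = 0.934532; p₂ = l_80/l_50 = 125,299/214,107 = 0.585217.
P(both) = p₁ × p₂ = 0.934532 × 0.585217 = 0.546904.

0.547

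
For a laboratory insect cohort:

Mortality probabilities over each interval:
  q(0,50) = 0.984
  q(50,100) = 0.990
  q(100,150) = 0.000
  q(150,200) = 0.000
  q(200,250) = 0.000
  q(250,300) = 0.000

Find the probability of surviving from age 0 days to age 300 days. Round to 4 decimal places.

Survival from 0 to 300 is the product of surviving each interval: (1 − 0.984) × (1 − 0.990) × (1 − 0.000) × (1 − 0.000) × (1 − 0.000) × (1 − 0.000).
= 0.016 × 0.010 × 1.000 × 1.000 × 1.000 × 1.000 = 0.000160.

0.0002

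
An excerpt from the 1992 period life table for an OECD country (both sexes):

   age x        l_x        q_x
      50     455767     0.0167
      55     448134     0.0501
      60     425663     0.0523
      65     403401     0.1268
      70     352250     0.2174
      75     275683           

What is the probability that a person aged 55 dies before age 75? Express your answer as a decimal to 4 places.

0.3848

P(die before 75 | alive at 55) = 1 − l_75/l_55 = 1 − 275683/448134 = (172451)/448134 = 0.384820.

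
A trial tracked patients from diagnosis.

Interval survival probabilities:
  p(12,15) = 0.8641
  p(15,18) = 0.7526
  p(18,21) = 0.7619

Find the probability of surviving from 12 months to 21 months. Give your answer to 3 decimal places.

0.495

The overall survival probability is 0.8641 × 0.7526 × 0.7619.
= 0.495480.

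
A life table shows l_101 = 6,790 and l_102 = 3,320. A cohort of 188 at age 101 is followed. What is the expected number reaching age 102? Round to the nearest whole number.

The relevant probability is 3,320/6,790 = 0.488954.
Expected number = 188 × 0.488954 = 92.

92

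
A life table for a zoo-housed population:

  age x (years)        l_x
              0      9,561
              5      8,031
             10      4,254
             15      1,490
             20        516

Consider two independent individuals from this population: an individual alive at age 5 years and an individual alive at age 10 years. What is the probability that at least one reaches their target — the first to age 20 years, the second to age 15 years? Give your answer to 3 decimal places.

p₁ = l_20/l_5 = 516/8,031 = 0.064251; p₂ = l_15/l_10 = 1,490/4,254 = 0.350259.
P(at least one) = 1 − (1−p₁)(1−p₂) = 1 − 0.935749 × 0.649741 = 0.392006.

0.392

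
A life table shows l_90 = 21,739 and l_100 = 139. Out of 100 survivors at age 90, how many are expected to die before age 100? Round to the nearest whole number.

99

The relevant probability is 1 − 139/21,739 = 0.993606.
Expected number = 100 × 0.993606 = 99.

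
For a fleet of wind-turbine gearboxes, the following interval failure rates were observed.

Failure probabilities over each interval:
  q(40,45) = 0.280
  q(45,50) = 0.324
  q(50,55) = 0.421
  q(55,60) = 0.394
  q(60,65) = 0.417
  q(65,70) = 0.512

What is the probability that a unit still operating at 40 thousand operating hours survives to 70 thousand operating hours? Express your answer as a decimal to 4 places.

Survival from 40 to 70 is the product of surviving each interval: (1 − 0.280) × (1 − 0.324) × (1 − 0.421) × (1 − 0.394) × (1 − 0.417) × (1 − 0.512).
= 0.720 × 0.676 × 0.579 × 0.606 × 0.583 × 0.488 = 0.048587.

0.0486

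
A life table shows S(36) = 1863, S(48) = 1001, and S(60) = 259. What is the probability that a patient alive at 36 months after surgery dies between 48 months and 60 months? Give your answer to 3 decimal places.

0.398

This is the probability of reaching 48 but not 60, conditional on being alive at 36: (S(48) − S(60)) / S(36).
= (1001 − 259) / 1863 = 742 / 1863 = 0.398282.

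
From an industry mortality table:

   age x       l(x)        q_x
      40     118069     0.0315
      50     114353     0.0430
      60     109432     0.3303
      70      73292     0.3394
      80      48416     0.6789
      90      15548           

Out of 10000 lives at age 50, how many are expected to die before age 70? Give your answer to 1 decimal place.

The relevant probability is 1 − 73292/114353 = 0.359072.
Expected number = 10000 × 0.359072 = 3590.7.

3590.7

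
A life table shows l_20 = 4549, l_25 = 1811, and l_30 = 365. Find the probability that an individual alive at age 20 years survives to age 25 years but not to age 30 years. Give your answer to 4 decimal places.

This is the probability of reaching 25 but not 30, conditional on being alive at 20: (l_25 − l_30) / l_20.
= (1811 − 365) / 4549 = 1446 / 4549 = 0.317872.

0.3179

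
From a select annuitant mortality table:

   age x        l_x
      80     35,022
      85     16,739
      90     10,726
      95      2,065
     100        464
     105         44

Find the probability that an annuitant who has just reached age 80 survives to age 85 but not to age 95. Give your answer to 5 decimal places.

We want 5|10q80 = (l_85 − l_95)/l_80.
This is the probability of reaching 85 but not 95, conditional on being alive at 80: (l_85 − l_95) / l_80.
= (16,739 − 2,065) / 35,022 = 14,674 / 35,022 = 0.418994.

0.41899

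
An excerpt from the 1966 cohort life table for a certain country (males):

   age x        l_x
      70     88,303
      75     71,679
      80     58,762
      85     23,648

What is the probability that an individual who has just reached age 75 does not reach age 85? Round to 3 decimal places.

P(die before 85 | alive at 75) = 1 − l_85/l_75 = 1 − 23,648/71,679 = (48,031)/71,679 = 0.670085.

0.670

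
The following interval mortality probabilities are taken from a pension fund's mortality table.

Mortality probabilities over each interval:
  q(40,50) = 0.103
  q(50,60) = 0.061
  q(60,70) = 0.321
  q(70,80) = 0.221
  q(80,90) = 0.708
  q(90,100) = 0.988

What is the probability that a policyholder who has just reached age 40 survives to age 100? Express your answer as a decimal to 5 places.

0.00156

Chaining the interval survival probabilities: (1 − 0.103) × (1 − 0.061) × (1 − 0.321) × (1 − 0.221) × (1 − 0.708) × (1 − 0.988).
= 0.897 × 0.939 × 0.679 × 0.779 × 0.292 × 0.012 = 0.001561.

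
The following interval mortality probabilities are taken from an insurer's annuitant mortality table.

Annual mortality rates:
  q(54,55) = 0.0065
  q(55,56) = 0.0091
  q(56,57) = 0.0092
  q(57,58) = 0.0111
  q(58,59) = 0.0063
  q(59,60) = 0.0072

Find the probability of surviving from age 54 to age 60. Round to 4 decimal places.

Survival from 54 to 60 is the product of surviving each interval: (1 − 0.0065) × (1 − 0.0091) × (1 − 0.0092) × (1 − 0.0111) × (1 − 0.0063) × (1 − 0.0072).
= 0.9935 × 0.9909 × 0.9908 × 0.9889 × 0.9937 × 0.9928 = 0.951597.

0.9516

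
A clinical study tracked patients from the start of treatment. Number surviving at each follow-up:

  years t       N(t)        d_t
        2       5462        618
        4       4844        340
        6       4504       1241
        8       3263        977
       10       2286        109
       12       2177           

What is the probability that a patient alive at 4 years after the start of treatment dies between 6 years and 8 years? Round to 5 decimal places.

This is the probability of reaching 6 but not 8, conditional on being alive at 4: (N(6) − N(8)) / N(4).
= (4504 − 3263) / 4844 = 1241 / 4844 = 0.256193.

0.25619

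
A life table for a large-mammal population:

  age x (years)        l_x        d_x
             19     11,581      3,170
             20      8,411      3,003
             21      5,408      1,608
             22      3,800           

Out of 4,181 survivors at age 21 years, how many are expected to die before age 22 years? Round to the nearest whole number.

1243

The relevant probability is 1 − 3,800/5,408 = 0.297337.
Expected number = 4,181 × 0.297337 = 1243.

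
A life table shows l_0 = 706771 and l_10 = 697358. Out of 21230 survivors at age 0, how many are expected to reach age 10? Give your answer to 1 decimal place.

20947.3

The relevant probability is 697358/706771 = 0.986682.
Expected number = 21230 × 0.986682 = 20947.3.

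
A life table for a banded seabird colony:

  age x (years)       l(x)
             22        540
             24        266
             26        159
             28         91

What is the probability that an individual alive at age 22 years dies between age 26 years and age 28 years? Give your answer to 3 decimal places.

This is the probability of reaching 26 but not 28, conditional on being alive at 22: (l(26) − l(28)) / l(22).
= (159 − 91) / 540 = 68 / 540 = 0.125926.

0.126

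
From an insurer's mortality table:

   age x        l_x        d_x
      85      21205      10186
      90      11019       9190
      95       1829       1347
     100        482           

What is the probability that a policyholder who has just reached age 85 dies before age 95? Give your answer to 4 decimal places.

P(die before 95 | alive at 85) = 1 − l_95/l_85 = 1 − 1829/21205 = (19376)/21205 = 0.913747.

0.9137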